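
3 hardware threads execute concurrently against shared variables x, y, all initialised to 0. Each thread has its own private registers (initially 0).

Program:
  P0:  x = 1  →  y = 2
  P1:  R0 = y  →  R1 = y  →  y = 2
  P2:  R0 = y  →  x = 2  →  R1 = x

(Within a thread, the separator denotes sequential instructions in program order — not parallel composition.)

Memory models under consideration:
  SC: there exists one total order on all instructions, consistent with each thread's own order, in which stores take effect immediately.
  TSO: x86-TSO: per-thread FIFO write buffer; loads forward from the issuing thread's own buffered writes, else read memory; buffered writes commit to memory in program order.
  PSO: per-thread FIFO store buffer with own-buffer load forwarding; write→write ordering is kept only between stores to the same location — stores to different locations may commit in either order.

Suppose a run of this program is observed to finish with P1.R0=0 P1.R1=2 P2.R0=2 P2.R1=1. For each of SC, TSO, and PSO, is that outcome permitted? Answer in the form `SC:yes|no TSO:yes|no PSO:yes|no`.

outcome vector order: (P1.R0,P1.R1,P2.R0,P2.R1)
[SC] allowed = {(0,0,0,1); (0,0,0,2); (0,0,2,1); (0,0,2,2); (0,2,0,1); (0,2,0,2); (0,2,2,2); (2,2,0,1); (2,2,0,2); (2,2,2,2)}
[TSO] allowed = {(0,0,0,1); (0,0,0,2); (0,0,2,1); (0,0,2,2); (0,2,0,1); (0,2,0,2); (0,2,2,2); (2,2,0,1); (2,2,0,2); (2,2,2,2)}
[PSO] allowed = {(0,0,0,1); (0,0,0,2); (0,0,2,1); (0,0,2,2); (0,2,0,1); (0,2,0,2); (0,2,2,1); (0,2,2,2); (2,2,0,1); (2,2,0,2); (2,2,2,1); (2,2,2,2)}
target (0,2,2,1) ∈ {PSO}

SC:no TSO:no PSO:yes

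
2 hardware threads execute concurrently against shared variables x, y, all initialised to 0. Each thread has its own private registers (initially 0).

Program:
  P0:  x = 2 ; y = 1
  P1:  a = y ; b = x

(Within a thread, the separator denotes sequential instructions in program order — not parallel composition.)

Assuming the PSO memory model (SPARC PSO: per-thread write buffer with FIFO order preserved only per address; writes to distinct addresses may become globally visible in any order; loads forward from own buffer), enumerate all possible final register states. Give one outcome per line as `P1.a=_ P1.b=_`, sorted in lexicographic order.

outcome vector order: (P1.a,P1.b)
|PSO outcomes| = 4

P1.a=0 P1.b=0
P1.a=0 P1.b=2
P1.a=1 P1.b=0
P1.a=1 P1.b=2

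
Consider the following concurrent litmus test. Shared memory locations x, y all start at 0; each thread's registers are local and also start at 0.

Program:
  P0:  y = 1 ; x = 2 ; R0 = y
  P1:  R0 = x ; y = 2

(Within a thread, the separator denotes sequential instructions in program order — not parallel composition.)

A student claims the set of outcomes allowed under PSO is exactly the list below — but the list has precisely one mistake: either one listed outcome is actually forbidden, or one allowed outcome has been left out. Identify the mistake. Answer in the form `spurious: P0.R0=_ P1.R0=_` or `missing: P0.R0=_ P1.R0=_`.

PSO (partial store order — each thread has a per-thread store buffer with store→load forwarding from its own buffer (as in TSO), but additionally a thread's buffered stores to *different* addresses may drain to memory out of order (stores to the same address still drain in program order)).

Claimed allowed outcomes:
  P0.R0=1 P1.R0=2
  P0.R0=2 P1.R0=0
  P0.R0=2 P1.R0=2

outcome vector order: (P0.R0,P1.R0)
PSO (4): <1 0> <1 2> <2 0> <2 2>
PSO∖claimed = {<1 0>}

missing: P0.R0=1 P1.R0=0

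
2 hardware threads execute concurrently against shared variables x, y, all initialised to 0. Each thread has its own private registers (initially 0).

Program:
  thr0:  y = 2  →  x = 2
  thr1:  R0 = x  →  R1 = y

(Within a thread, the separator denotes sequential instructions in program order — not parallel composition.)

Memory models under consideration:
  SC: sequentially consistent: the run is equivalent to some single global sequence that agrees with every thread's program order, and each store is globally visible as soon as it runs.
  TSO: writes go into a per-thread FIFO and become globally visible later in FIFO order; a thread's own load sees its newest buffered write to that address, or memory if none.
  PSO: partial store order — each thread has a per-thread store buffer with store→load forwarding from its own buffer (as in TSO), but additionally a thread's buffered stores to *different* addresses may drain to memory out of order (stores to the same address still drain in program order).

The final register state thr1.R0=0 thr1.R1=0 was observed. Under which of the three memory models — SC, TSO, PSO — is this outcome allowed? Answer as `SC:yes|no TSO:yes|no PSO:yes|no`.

outcome vector order: (thr1.R0,thr1.R1)
SC: 3 outcomes — {<0 0>, <0 2>, <2 2>}
TSO: 3 outcomes — {<0 0>, <0 2>, <2 2>}
PSO: 4 outcomes — {<0 0>, <0 2>, <2 0>, <2 2>}
target <0 0> ∈ {SC,TSO,PSO}

SC:yes TSO:yes PSO:yes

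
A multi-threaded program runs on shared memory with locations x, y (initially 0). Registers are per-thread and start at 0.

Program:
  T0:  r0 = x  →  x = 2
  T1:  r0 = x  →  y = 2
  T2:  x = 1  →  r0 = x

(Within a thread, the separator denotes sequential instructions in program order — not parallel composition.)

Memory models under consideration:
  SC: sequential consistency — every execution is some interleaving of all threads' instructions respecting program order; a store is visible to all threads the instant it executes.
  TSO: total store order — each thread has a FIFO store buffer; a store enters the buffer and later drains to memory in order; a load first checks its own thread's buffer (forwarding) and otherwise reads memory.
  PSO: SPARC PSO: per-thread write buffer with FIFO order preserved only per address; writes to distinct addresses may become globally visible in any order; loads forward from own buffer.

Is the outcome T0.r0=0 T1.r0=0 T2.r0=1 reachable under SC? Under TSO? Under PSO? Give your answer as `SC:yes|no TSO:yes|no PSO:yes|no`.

outcome vector order: (T0.r0,T1.r0,T2.r0)
SC: 12 outcomes — {0/0/1; 0/0/2; 0/1/1; 0/1/2; 0/2/1; 0/2/2; 1/0/1; 1/0/2; 1/1/1; 1/1/2; 1/2/1; 1/2/2}
TSO: 12 outcomes — {0/0/1; 0/0/2; 0/1/1; 0/1/2; 0/2/1; 0/2/2; 1/0/1; 1/0/2; 1/1/1; 1/1/2; 1/2/1; 1/2/2}
PSO: 12 outcomes — {0/0/1; 0/0/2; 0/1/1; 0/1/2; 0/2/1; 0/2/2; 1/0/1; 1/0/2; 1/1/1; 1/1/2; 1/2/1; 1/2/2}
target 0/0/1 ∈ {SC,TSO,PSO}

SC:yes TSO:yes PSO:yes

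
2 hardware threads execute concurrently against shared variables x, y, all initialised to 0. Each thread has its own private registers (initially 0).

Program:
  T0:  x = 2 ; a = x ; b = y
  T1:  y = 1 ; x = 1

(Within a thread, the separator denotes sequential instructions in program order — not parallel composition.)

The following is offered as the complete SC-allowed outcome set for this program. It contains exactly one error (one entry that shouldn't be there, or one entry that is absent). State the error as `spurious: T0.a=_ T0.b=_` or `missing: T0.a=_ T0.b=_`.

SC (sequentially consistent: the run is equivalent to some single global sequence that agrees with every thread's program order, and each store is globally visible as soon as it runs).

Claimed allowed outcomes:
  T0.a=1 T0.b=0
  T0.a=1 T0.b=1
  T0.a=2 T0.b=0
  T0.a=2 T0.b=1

outcome vector order: (T0.a,T0.b)
under SC → <1 1>, <2 0>, <2 1>
claimed∖SC = {<1 0>}

spurious: T0.a=1 T0.b=0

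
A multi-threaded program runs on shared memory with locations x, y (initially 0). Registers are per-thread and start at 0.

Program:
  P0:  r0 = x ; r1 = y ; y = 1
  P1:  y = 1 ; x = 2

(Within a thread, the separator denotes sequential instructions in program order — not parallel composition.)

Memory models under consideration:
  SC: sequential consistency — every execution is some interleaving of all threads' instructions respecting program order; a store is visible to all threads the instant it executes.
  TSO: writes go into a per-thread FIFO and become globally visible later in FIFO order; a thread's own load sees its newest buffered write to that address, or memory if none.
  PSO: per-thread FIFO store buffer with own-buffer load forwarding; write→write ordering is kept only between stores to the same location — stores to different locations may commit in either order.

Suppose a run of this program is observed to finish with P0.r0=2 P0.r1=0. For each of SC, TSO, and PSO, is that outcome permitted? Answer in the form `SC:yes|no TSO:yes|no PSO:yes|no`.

SC:no TSO:no PSO:yes

outcome vector order: (P0.r0,P0.r1)
SC: 3 outcomes — {00 01 21}
TSO: 3 outcomes — {00 01 21}
PSO: 4 outcomes — {00 01 20 21}
target 20 ∈ {PSO}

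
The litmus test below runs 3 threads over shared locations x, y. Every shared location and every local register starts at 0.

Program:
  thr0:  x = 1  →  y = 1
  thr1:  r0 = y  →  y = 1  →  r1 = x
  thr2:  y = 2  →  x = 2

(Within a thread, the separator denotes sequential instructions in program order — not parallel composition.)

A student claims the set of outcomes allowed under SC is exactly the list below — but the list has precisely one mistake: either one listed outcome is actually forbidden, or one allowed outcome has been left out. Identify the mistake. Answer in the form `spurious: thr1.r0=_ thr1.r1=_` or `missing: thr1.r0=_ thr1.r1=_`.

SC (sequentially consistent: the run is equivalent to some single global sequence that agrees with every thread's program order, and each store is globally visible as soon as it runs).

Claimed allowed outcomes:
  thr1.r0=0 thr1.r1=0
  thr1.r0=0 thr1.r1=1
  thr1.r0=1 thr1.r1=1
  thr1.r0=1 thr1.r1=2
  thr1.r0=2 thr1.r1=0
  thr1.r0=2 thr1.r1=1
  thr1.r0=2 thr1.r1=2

outcome vector order: (thr1.r0,thr1.r1)
[SC] allowed = {(0,0), (0,1), (0,2), (1,1), (1,2), (2,0), (2,1), (2,2)}
SC∖claimed = {(0,2)}

missing: thr1.r0=0 thr1.r1=2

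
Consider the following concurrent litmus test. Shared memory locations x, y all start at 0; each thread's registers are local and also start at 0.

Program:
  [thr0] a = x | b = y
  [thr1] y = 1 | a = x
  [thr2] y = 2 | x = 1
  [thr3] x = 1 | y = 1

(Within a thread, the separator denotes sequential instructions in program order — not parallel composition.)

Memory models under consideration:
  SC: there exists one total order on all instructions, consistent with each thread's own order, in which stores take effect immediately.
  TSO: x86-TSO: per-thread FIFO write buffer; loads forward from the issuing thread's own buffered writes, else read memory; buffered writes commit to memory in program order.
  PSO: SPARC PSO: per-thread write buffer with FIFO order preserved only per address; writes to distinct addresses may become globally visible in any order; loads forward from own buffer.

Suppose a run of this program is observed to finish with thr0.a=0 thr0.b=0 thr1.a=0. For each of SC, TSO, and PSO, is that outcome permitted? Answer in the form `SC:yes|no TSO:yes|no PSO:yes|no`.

SC:yes TSO:yes PSO:yes

outcome vector order: (thr0.a,thr0.b,thr1.a)
under SC → 0/0/0; 0/0/1; 0/1/0; 0/1/1; 0/2/0; 0/2/1; 1/0/1; 1/1/0; 1/1/1; 1/2/0; 1/2/1
under TSO → 0/0/0; 0/0/1; 0/1/0; 0/1/1; 0/2/0; 0/2/1; 1/0/0; 1/0/1; 1/1/0; 1/1/1; 1/2/0; 1/2/1
under PSO → 0/0/0; 0/0/1; 0/1/0; 0/1/1; 0/2/0; 0/2/1; 1/0/0; 1/0/1; 1/1/0; 1/1/1; 1/2/0; 1/2/1
target 0/0/0 ∈ {SC,TSO,PSO}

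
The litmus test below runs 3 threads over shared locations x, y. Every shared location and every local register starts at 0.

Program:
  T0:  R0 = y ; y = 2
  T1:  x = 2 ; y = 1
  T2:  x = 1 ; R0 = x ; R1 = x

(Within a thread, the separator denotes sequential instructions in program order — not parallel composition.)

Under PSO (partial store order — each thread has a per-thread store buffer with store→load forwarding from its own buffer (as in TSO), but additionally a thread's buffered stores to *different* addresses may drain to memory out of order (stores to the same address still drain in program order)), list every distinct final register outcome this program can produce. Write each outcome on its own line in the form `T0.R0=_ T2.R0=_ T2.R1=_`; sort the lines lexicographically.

T0.R0=0 T2.R0=1 T2.R1=1
T0.R0=0 T2.R0=1 T2.R1=2
T0.R0=0 T2.R0=2 T2.R1=2
T0.R0=1 T2.R0=1 T2.R1=1
T0.R0=1 T2.R0=1 T2.R1=2
T0.R0=1 T2.R0=2 T2.R1=2

outcome vector order: (T0.R0,T2.R0,T2.R1)
|PSO outcomes| = 6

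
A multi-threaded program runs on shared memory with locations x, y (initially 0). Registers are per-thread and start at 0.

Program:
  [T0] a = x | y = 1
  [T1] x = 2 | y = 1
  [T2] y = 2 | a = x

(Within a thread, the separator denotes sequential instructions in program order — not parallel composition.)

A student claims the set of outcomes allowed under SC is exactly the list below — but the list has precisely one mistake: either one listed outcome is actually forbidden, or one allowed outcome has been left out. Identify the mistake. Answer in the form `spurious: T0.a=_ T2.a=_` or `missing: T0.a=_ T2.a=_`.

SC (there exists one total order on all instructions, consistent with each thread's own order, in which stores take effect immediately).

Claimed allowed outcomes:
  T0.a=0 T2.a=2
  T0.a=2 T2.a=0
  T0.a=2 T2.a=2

missing: T0.a=0 T2.a=0

outcome vector order: (T0.a,T2.a)
[SC] allowed = {00 02 20 22}
SC∖claimed = {00}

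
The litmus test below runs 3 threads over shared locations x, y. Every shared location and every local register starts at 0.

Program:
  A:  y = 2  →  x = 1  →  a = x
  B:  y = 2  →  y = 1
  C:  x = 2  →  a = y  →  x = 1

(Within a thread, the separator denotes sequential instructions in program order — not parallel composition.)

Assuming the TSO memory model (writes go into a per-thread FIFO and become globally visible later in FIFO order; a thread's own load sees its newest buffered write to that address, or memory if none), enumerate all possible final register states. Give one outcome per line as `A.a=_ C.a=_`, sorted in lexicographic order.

outcome vector order: (A.a,C.a)
|TSO outcomes| = 6

A.a=1 C.a=0
A.a=1 C.a=1
A.a=1 C.a=2
A.a=2 C.a=0
A.a=2 C.a=1
A.a=2 C.a=2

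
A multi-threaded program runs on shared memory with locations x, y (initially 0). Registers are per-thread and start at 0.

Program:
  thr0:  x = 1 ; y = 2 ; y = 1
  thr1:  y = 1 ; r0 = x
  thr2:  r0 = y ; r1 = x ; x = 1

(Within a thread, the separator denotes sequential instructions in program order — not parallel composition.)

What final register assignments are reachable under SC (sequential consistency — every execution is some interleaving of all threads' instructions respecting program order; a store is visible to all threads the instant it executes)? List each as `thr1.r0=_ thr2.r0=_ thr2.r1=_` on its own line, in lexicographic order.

outcome vector order: (thr1.r0,thr2.r0,thr2.r1)
|SC outcomes| = 10

thr1.r0=0 thr2.r0=0 thr2.r1=0
thr1.r0=0 thr2.r0=0 thr2.r1=1
thr1.r0=0 thr2.r0=1 thr2.r1=0
thr1.r0=0 thr2.r0=1 thr2.r1=1
thr1.r0=0 thr2.r0=2 thr2.r1=1
thr1.r0=1 thr2.r0=0 thr2.r1=0
thr1.r0=1 thr2.r0=0 thr2.r1=1
thr1.r0=1 thr2.r0=1 thr2.r1=0
thr1.r0=1 thr2.r0=1 thr2.r1=1
thr1.r0=1 thr2.r0=2 thr2.r1=1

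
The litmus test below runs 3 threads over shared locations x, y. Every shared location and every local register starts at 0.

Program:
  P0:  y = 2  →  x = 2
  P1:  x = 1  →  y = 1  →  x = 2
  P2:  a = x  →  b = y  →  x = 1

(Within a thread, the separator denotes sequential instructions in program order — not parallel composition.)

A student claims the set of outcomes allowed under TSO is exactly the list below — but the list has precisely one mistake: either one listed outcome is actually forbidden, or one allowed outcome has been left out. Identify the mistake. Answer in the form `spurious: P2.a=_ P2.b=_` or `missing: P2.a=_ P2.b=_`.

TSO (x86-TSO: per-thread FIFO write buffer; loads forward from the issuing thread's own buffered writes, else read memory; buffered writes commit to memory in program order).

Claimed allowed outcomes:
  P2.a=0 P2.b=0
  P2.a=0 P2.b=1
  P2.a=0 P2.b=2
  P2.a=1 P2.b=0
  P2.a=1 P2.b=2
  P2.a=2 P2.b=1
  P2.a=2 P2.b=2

outcome vector order: (P2.a,P2.b)
under TSO → 00; 01; 02; 10; 11; 12; 21; 22
TSO∖claimed = {11}

missing: P2.a=1 P2.b=1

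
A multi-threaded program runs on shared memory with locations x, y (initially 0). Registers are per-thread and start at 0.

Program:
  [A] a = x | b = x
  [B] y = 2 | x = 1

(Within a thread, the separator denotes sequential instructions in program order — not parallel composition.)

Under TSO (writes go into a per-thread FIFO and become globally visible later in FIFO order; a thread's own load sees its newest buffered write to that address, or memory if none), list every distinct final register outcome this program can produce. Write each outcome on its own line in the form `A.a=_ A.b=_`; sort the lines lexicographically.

A.a=0 A.b=0
A.a=0 A.b=1
A.a=1 A.b=1

outcome vector order: (A.a,A.b)
|TSO outcomes| = 3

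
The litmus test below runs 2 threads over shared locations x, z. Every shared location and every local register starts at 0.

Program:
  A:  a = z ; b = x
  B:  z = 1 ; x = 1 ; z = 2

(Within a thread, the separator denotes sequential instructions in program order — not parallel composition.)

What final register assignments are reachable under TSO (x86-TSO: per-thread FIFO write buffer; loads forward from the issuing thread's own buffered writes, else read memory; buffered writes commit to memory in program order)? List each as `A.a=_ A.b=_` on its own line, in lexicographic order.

A.a=0 A.b=0
A.a=0 A.b=1
A.a=1 A.b=0
A.a=1 A.b=1
A.a=2 A.b=1

outcome vector order: (A.a,A.b)
|TSO outcomes| = 5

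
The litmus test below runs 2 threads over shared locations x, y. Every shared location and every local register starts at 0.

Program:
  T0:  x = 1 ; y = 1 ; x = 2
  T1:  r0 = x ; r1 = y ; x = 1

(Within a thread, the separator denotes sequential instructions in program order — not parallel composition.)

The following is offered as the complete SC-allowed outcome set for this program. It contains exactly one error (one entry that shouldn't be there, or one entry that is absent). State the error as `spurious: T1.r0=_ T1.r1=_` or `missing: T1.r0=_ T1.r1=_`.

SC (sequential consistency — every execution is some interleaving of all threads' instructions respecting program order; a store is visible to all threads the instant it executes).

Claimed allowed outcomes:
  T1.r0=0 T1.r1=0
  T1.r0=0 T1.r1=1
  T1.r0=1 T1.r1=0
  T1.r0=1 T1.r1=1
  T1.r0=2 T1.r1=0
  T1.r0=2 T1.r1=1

outcome vector order: (T1.r0,T1.r1)
SC: 5 outcomes — {0/0, 0/1, 1/0, 1/1, 2/1}
claimed∖SC = {2/0}

spurious: T1.r0=2 T1.r1=0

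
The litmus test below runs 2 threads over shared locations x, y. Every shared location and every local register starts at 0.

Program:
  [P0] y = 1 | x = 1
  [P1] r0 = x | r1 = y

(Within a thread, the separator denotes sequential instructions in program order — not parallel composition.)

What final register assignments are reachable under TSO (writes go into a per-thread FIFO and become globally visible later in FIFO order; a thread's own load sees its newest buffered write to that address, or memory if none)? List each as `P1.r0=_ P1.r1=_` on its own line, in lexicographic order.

P1.r0=0 P1.r1=0
P1.r0=0 P1.r1=1
P1.r0=1 P1.r1=1

outcome vector order: (P1.r0,P1.r1)
|TSO outcomes| = 3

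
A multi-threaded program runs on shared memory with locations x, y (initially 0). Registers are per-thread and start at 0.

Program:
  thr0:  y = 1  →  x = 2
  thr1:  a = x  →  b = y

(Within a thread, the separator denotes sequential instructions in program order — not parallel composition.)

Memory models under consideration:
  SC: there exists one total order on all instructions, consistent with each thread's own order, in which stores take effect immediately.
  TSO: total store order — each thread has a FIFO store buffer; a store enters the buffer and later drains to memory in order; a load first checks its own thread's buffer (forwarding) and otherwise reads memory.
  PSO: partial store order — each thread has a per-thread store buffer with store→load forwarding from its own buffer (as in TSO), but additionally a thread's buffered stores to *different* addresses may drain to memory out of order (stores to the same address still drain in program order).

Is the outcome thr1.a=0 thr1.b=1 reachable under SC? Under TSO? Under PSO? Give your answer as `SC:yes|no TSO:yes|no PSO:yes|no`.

SC:yes TSO:yes PSO:yes

outcome vector order: (thr1.a,thr1.b)
SC: 3 outcomes — {00; 01; 21}
TSO: 3 outcomes — {00; 01; 21}
PSO: 4 outcomes — {00; 01; 20; 21}
target 01 ∈ {SC,TSO,PSO}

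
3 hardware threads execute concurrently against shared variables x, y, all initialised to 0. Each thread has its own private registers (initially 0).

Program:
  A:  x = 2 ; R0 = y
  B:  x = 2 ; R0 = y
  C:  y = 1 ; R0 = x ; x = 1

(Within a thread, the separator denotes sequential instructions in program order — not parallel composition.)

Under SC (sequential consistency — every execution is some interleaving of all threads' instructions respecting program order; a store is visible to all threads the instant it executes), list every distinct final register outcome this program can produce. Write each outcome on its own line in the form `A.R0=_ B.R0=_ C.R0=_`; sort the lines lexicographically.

A.R0=0 B.R0=0 C.R0=2
A.R0=0 B.R0=1 C.R0=2
A.R0=1 B.R0=0 C.R0=2
A.R0=1 B.R0=1 C.R0=0
A.R0=1 B.R0=1 C.R0=2

outcome vector order: (A.R0,B.R0,C.R0)
|SC outcomes| = 5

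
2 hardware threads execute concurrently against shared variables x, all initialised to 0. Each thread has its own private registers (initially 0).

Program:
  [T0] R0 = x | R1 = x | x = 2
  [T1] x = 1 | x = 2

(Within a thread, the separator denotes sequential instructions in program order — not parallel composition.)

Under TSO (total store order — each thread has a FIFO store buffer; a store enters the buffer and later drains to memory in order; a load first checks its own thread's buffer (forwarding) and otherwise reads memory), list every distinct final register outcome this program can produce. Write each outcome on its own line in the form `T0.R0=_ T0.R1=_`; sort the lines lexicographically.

T0.R0=0 T0.R1=0
T0.R0=0 T0.R1=1
T0.R0=0 T0.R1=2
T0.R0=1 T0.R1=1
T0.R0=1 T0.R1=2
T0.R0=2 T0.R1=2

outcome vector order: (T0.R0,T0.R1)
|TSO outcomes| = 6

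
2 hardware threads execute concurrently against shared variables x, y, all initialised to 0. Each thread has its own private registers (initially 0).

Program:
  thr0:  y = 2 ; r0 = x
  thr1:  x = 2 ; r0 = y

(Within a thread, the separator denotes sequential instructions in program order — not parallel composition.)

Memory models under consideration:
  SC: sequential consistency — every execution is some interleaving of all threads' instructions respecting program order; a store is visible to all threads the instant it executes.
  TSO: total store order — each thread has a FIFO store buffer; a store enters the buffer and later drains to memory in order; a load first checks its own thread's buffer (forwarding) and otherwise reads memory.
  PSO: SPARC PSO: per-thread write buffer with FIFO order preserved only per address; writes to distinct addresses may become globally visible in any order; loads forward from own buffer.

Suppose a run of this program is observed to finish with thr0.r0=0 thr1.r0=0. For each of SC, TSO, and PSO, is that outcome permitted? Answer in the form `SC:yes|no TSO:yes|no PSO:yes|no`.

SC:no TSO:yes PSO:yes

outcome vector order: (thr0.r0,thr1.r0)
SC: 3 outcomes — {0/2, 2/0, 2/2}
TSO: 4 outcomes — {0/0, 0/2, 2/0, 2/2}
PSO: 4 outcomes — {0/0, 0/2, 2/0, 2/2}
target 0/0 ∈ {TSO,PSO}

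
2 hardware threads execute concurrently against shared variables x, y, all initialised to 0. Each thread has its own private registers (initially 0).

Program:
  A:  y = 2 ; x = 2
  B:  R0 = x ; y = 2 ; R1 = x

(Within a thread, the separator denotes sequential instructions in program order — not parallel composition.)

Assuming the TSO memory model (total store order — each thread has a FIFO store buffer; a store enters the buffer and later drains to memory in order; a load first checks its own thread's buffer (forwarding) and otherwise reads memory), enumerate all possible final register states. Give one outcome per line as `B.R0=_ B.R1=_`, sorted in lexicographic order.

outcome vector order: (B.R0,B.R1)
|TSO outcomes| = 3

B.R0=0 B.R1=0
B.R0=0 B.R1=2
B.R0=2 B.R1=2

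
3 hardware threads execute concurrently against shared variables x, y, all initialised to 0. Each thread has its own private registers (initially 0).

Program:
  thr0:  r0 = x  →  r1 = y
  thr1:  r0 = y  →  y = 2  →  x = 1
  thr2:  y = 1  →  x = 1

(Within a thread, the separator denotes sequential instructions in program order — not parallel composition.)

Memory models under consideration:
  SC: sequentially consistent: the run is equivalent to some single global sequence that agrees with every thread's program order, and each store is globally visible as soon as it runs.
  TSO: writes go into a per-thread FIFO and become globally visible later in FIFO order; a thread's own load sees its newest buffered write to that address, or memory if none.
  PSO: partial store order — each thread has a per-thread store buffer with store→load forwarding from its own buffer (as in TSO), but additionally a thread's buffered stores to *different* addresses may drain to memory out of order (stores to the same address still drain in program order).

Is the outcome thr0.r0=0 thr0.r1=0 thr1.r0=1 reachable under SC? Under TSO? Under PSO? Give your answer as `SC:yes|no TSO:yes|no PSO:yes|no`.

outcome vector order: (thr0.r0,thr0.r1,thr1.r0)
[SC] allowed = {<0 0 0>; <0 0 1>; <0 1 0>; <0 1 1>; <0 2 0>; <0 2 1>; <1 1 0>; <1 1 1>; <1 2 0>; <1 2 1>}
[TSO] allowed = {<0 0 0>; <0 0 1>; <0 1 0>; <0 1 1>; <0 2 0>; <0 2 1>; <1 1 0>; <1 1 1>; <1 2 0>; <1 2 1>}
[PSO] allowed = {<0 0 0>; <0 0 1>; <0 1 0>; <0 1 1>; <0 2 0>; <0 2 1>; <1 0 0>; <1 0 1>; <1 1 0>; <1 1 1>; <1 2 0>; <1 2 1>}
target <0 0 1> ∈ {SC,TSO,PSO}

SC:yes TSO:yes PSO:yes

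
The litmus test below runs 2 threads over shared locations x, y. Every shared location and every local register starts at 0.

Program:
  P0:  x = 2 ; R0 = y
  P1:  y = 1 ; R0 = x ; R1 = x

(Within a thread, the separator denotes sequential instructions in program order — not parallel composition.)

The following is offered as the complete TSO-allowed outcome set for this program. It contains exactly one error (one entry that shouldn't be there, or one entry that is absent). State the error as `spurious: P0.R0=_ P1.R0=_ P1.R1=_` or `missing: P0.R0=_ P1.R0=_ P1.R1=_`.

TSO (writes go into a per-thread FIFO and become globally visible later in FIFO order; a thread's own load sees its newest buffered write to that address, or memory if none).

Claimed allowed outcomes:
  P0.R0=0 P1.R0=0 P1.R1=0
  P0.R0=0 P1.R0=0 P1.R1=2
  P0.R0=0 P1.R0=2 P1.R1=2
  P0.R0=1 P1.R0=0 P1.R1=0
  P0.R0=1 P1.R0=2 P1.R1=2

outcome vector order: (P0.R0,P1.R0,P1.R1)
under TSO → 000, 002, 022, 100, 102, 122
TSO∖claimed = {102}

missing: P0.R0=1 P1.R0=0 P1.R1=2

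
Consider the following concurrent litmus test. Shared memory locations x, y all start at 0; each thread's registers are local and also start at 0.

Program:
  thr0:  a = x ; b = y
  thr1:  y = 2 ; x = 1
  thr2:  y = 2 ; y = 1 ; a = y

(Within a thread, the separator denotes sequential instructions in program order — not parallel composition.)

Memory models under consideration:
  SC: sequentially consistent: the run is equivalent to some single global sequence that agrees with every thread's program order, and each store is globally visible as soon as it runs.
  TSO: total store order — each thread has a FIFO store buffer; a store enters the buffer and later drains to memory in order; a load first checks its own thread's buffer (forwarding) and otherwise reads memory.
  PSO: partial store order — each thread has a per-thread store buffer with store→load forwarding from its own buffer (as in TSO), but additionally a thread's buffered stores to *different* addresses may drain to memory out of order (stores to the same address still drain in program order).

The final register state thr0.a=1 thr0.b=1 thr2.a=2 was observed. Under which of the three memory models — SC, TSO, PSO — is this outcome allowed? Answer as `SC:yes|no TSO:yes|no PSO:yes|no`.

outcome vector order: (thr0.a,thr0.b,thr2.a)
[SC] allowed = {<0 0 1>; <0 0 2>; <0 1 1>; <0 1 2>; <0 2 1>; <0 2 2>; <1 1 1>; <1 2 1>; <1 2 2>}
[TSO] allowed = {<0 0 1>; <0 0 2>; <0 1 1>; <0 1 2>; <0 2 1>; <0 2 2>; <1 1 1>; <1 2 1>; <1 2 2>}
[PSO] allowed = {<0 0 1>; <0 0 2>; <0 1 1>; <0 1 2>; <0 2 1>; <0 2 2>; <1 0 1>; <1 0 2>; <1 1 1>; <1 1 2>; <1 2 1>; <1 2 2>}
target <1 1 2> ∈ {PSO}

SC:no TSO:no PSO:yes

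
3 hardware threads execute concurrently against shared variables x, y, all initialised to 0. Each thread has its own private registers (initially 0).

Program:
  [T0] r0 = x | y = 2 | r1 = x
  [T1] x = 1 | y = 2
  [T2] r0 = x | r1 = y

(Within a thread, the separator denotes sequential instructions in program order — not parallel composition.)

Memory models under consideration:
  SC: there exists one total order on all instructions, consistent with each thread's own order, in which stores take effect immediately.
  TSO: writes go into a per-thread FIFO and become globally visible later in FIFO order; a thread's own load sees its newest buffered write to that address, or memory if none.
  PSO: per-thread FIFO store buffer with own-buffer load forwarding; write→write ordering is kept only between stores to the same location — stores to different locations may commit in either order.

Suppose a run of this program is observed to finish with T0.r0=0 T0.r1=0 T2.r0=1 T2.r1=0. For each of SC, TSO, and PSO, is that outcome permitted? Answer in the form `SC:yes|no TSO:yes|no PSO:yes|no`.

SC:no TSO:yes PSO:yes

outcome vector order: (T0.r0,T0.r1,T2.r0,T2.r1)
SC (11): 0000 0002 0012 0100 0102 0110 0112 1100 1102 1110 1112
TSO (12): 0000 0002 0010 0012 0100 0102 0110 0112 1100 1102 1110 1112
PSO (12): 0000 0002 0010 0012 0100 0102 0110 0112 1100 1102 1110 1112
target 0010 ∈ {TSO,PSO}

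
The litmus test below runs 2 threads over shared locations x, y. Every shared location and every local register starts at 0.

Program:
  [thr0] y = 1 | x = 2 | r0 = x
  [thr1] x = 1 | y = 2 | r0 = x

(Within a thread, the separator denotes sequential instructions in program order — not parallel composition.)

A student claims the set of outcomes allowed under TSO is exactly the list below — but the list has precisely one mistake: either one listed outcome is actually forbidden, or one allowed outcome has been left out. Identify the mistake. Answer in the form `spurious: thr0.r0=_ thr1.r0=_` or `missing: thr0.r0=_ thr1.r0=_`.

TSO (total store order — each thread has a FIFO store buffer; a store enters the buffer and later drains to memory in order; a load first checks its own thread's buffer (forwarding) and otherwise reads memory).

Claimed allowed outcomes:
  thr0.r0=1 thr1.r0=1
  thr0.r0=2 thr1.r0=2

missing: thr0.r0=2 thr1.r0=1

outcome vector order: (thr0.r0,thr1.r0)
[TSO] allowed = {<1 1>; <2 1>; <2 2>}
TSO∖claimed = {<2 1>}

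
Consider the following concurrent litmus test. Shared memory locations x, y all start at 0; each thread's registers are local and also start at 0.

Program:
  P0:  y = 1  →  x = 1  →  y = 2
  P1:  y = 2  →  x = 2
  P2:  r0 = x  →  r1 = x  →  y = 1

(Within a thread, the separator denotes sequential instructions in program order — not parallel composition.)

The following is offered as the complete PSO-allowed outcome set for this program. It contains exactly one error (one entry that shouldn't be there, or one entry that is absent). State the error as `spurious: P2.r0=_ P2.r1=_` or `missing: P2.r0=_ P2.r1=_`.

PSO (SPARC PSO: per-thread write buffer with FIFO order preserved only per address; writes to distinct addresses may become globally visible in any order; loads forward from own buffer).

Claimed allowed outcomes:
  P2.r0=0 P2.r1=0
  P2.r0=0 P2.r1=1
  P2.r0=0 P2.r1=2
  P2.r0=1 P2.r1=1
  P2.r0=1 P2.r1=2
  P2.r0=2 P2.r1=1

missing: P2.r0=2 P2.r1=2

outcome vector order: (P2.r0,P2.r1)
PSO (7): 00, 01, 02, 11, 12, 21, 22
PSO∖claimed = {22}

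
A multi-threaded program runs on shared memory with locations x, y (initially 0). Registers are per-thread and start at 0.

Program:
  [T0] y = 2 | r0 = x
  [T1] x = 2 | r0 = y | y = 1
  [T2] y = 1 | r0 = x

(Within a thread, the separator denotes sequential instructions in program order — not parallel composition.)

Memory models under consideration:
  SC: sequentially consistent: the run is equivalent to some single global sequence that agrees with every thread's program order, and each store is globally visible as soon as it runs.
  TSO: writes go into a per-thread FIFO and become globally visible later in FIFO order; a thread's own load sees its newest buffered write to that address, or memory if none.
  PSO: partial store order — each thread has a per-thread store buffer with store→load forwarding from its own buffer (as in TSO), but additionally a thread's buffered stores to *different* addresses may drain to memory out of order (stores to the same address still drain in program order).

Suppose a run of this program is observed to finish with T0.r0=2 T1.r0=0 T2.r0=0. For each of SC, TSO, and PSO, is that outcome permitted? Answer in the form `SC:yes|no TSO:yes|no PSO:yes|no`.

outcome vector order: (T0.r0,T1.r0,T2.r0)
[SC] allowed = {<0 1 0> <0 1 2> <0 2 0> <0 2 2> <2 0 2> <2 1 0> <2 1 2> <2 2 0> <2 2 2>}
[TSO] allowed = {<0 0 0> <0 0 2> <0 1 0> <0 1 2> <0 2 0> <0 2 2> <2 0 0> <2 0 2> <2 1 0> <2 1 2> <2 2 0> <2 2 2>}
[PSO] allowed = {<0 0 0> <0 0 2> <0 1 0> <0 1 2> <0 2 0> <0 2 2> <2 0 0> <2 0 2> <2 1 0> <2 1 2> <2 2 0> <2 2 2>}
target <2 0 0> ∈ {TSO,PSO}

SC:no TSO:yes PSO:yes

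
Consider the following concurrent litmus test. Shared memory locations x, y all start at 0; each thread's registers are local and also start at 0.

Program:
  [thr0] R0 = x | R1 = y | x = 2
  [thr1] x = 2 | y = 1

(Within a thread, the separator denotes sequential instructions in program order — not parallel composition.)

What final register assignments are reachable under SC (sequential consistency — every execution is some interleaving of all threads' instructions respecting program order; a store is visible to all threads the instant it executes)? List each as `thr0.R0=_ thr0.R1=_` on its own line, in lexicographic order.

outcome vector order: (thr0.R0,thr0.R1)
|SC outcomes| = 4

thr0.R0=0 thr0.R1=0
thr0.R0=0 thr0.R1=1
thr0.R0=2 thr0.R1=0
thr0.R0=2 thr0.R1=1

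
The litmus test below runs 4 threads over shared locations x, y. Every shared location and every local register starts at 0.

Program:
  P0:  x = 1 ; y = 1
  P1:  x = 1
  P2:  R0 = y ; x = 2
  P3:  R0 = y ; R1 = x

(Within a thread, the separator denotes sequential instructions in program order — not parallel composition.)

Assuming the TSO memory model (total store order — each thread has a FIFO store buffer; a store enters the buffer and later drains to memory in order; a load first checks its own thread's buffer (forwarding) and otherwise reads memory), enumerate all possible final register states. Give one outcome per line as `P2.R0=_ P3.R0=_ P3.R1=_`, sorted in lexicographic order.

P2.R0=0 P3.R0=0 P3.R1=0
P2.R0=0 P3.R0=0 P3.R1=1
P2.R0=0 P3.R0=0 P3.R1=2
P2.R0=0 P3.R0=1 P3.R1=1
P2.R0=0 P3.R0=1 P3.R1=2
P2.R0=1 P3.R0=0 P3.R1=0
P2.R0=1 P3.R0=0 P3.R1=1
P2.R0=1 P3.R0=0 P3.R1=2
P2.R0=1 P3.R0=1 P3.R1=1
P2.R0=1 P3.R0=1 P3.R1=2

outcome vector order: (P2.R0,P3.R0,P3.R1)
|TSO outcomes| = 10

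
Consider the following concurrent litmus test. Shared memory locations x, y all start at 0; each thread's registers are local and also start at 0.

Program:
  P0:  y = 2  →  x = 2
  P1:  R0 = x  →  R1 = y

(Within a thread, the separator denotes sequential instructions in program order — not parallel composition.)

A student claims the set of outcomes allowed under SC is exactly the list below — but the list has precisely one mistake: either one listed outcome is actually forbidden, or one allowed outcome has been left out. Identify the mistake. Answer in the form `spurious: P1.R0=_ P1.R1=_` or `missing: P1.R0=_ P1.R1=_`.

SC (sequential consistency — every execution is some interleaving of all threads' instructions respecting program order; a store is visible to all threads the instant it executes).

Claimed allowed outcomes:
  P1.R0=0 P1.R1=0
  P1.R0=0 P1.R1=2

outcome vector order: (P1.R0,P1.R1)
under SC → <0 0> <0 2> <2 2>
SC∖claimed = {<2 2>}

missing: P1.R0=2 P1.R1=2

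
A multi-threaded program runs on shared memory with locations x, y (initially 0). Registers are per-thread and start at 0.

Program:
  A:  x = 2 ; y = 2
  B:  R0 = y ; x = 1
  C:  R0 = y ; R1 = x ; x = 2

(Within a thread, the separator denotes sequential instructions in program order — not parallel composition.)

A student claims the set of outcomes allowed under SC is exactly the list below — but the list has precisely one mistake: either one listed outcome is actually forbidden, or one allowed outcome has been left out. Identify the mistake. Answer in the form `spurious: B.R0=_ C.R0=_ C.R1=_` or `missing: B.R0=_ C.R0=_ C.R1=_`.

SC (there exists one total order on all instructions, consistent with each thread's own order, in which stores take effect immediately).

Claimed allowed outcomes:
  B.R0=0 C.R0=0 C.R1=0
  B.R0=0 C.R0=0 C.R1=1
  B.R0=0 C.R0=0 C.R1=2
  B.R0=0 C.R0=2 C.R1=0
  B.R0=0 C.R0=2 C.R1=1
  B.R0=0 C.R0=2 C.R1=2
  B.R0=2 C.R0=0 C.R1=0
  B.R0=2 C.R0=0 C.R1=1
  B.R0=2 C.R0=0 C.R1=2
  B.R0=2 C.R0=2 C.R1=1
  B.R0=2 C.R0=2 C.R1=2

outcome vector order: (B.R0,C.R0,C.R1)
under SC → <0 0 0> <0 0 1> <0 0 2> <0 2 1> <0 2 2> <2 0 0> <2 0 1> <2 0 2> <2 2 1> <2 2 2>
claimed∖SC = {<0 2 0>}

spurious: B.R0=0 C.R0=2 C.R1=0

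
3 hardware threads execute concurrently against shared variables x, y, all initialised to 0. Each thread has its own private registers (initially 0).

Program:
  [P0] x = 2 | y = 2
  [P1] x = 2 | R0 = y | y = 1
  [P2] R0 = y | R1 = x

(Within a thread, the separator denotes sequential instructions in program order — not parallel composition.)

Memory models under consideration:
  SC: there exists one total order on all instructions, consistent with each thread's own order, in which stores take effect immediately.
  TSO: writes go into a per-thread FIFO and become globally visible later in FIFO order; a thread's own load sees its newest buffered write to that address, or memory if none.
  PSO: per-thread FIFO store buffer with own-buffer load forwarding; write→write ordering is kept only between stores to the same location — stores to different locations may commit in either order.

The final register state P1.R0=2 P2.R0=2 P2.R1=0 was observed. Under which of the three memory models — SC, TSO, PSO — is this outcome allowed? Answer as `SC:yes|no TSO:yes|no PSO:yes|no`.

outcome vector order: (P1.R0,P2.R0,P2.R1)
[SC] allowed = {000; 002; 012; 022; 200; 202; 212; 222}
[TSO] allowed = {000; 002; 012; 022; 200; 202; 212; 222}
[PSO] allowed = {000; 002; 010; 012; 020; 022; 200; 202; 210; 212; 220; 222}
target 220 ∈ {PSO}

SC:no TSO:no PSO:yes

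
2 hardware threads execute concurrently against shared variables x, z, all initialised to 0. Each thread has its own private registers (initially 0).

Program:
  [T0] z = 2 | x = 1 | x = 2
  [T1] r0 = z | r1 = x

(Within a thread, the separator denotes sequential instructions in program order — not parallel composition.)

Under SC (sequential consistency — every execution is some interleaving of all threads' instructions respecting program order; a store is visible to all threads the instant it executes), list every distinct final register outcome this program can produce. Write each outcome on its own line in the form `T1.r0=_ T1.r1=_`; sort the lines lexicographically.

T1.r0=0 T1.r1=0
T1.r0=0 T1.r1=1
T1.r0=0 T1.r1=2
T1.r0=2 T1.r1=0
T1.r0=2 T1.r1=1
T1.r0=2 T1.r1=2

outcome vector order: (T1.r0,T1.r1)
|SC outcomes| = 6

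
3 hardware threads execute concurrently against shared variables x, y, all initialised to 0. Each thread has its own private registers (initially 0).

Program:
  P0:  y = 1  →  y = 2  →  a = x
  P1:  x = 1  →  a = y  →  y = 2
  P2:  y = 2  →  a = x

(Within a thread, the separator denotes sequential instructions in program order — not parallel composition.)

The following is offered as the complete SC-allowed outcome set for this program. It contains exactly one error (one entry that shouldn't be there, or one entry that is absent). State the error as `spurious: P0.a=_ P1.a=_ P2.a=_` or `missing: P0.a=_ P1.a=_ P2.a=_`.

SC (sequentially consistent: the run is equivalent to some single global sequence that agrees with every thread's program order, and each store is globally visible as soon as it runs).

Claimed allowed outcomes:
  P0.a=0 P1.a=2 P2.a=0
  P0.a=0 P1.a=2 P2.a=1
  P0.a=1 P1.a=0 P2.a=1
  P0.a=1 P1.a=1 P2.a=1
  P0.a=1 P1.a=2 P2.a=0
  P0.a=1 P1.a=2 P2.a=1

missing: P0.a=1 P1.a=1 P2.a=0

outcome vector order: (P0.a,P1.a,P2.a)
[SC] allowed = {020; 021; 101; 110; 111; 120; 121}
SC∖claimed = {110}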